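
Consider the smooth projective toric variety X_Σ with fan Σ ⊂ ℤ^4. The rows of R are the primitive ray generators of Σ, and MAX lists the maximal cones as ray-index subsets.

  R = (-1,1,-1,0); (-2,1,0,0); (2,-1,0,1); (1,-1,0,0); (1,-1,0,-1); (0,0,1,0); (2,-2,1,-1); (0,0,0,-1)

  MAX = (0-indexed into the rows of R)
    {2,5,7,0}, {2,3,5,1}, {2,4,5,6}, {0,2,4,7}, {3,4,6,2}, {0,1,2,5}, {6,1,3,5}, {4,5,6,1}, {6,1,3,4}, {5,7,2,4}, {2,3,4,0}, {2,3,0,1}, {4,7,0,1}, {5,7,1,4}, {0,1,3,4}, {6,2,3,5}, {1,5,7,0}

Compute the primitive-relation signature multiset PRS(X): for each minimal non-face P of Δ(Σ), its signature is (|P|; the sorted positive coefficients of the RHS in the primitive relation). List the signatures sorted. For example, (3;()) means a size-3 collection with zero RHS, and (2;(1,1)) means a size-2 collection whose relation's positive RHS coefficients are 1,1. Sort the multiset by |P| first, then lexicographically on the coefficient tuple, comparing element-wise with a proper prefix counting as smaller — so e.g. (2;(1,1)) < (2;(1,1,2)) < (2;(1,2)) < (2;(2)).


The 9 primitive collections of Σ (r=8, n=4):

  P={0,6}:  v_{0} + v_{6} = v_{4}  ⟹  sig = (2;(1))
  P={3,7}:  v_{3} + v_{7} = v_{4}  ⟹  sig = (2;(1))
  P={6,7}:  v_{6} + v_{7} = 2·v_{4} + v_{5}  ⟹  sig = (2;(1,2))
  P={0,3,5}:  v_{0} + v_{3} + v_{5} = 0  ⟹  sig = (3;())
  P={1,2,7}:  v_{1} + v_{2} + v_{7} = 0  ⟹  sig = (3;())
  P={0,4,5}:  v_{0} + v_{4} + v_{5} = v_{7}  ⟹  sig = (3;(1))
  P={1,2,4}:  v_{1} + v_{2} + v_{4} = v_{3}  ⟹  sig = (3;(1))
  P={3,4,5}:  v_{3} + v_{4} + v_{5} = v_{6}  ⟹  sig = (3;(1))
  P={1,2,6}:  v_{1} + v_{2} + v_{6} = 2·v_{3} + v_{5}  ⟹  sig = (3;(1,2))

Signatures (|P|; sorted positive RHS coefficients), sorted:
    |P|=2: 3 collections, coeffs (1), (1), (1,2)
    |P|=3: 6 collections, coeffs (), (), (1), (1), (1), (1,2)


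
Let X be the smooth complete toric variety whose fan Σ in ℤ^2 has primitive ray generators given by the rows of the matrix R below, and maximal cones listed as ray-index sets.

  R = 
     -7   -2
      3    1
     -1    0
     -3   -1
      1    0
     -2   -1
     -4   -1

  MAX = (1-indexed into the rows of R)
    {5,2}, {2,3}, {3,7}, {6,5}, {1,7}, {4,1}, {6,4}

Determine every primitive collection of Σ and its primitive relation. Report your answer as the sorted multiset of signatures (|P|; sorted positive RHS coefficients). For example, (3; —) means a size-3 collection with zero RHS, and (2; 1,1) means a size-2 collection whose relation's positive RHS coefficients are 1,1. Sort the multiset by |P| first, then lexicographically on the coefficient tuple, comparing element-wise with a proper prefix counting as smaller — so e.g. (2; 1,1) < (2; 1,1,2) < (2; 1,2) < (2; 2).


Primitive collections (14):

  P = {2,4}:  v_{2} + v_{4} = 0  so sig = (2; —)
  P = {3,5}:  v_{3} + v_{5} = 0  so sig = (2; —)
  P = {1,2}:  v_{1} + v_{2} = v_{7}  so sig = (2; 1)
  P = {2,6}:  v_{2} + v_{6} = v_{5}  so sig = (2; 1)
  P = {2,7}:  v_{2} + v_{7} = v_{3}  so sig = (2; 1)
  P = {3,4}:  v_{3} + v_{4} = v_{7}  so sig = (2; 1)
  P = {3,6}:  v_{3} + v_{6} = v_{4}  so sig = (2; 1)
  P = {4,5}:  v_{4} + v_{5} = v_{6}  so sig = (2; 1)
  P = {4,7}:  v_{4} + v_{7} = v_{1}  so sig = (2; 1)
  P = {5,7}:  v_{5} + v_{7} = v_{4}  so sig = (2; 1)
  P = {1,3}:  v_{1} + v_{3} = 2·v_{7}  so sig = (2; 2)
  P = {1,5}:  v_{1} + v_{5} = 2·v_{4}  so sig = (2; 2)
  P = {6,7}:  v_{6} + v_{7} = 2·v_{4}  so sig = (2; 2)
  P = {1,6}:  v_{1} + v_{6} = 3·v_{4}  so sig = (2; 3)

Hence PRS(X_Σ) =
    (2; —)
    (2; —)
    (2; 1)
    (2; 1)
    (2; 1)
    (2; 1)
    (2; 1)
    (2; 1)
    (2; 1)
    (2; 1)
    (2; 2)
    (2; 2)
    (2; 2)
    (2; 3)


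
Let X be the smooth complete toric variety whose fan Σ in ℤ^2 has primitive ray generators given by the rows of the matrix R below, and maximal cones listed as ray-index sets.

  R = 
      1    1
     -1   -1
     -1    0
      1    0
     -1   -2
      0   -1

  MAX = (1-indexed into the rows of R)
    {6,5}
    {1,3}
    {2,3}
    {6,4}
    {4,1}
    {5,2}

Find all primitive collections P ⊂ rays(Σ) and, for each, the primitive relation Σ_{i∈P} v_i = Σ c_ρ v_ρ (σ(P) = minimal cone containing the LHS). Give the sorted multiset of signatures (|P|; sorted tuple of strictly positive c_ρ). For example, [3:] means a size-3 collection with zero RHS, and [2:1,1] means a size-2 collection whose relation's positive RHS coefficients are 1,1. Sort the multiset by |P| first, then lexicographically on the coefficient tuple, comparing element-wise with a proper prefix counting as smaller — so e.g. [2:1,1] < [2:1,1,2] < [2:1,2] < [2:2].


Minimal non-faces — 9 found among 6 rays, 6 max cones:

  P = {1,2}:  v_{1} + v_{2} = 0 ; sig = [2:]
  P = {3,4}:  v_{3} + v_{4} = 0 ; sig = [2:]
  P = {1,5}:  v_{1} + v_{5} = v_{6} ; sig = [2:1]
  P = {1,6}:  v_{1} + v_{6} = v_{4} ; sig = [2:1]
  P = {2,4}:  v_{2} + v_{4} = v_{6} ; sig = [2:1]
  P = {2,6}:  v_{2} + v_{6} = v_{5} ; sig = [2:1]
  P = {3,6}:  v_{3} + v_{6} = v_{2} ; sig = [2:1]
  P = {3,5}:  v_{3} + v_{5} = 2·v_{2} ; sig = [2:2]
  P = {4,5}:  v_{4} + v_{5} = 2·v_{6} ; sig = [2:2]

so the primitive-relation signature multiset is
[[2:], [2:], [2:1], [2:1], [2:1], [2:1], [2:1], [2:2], [2:2]]


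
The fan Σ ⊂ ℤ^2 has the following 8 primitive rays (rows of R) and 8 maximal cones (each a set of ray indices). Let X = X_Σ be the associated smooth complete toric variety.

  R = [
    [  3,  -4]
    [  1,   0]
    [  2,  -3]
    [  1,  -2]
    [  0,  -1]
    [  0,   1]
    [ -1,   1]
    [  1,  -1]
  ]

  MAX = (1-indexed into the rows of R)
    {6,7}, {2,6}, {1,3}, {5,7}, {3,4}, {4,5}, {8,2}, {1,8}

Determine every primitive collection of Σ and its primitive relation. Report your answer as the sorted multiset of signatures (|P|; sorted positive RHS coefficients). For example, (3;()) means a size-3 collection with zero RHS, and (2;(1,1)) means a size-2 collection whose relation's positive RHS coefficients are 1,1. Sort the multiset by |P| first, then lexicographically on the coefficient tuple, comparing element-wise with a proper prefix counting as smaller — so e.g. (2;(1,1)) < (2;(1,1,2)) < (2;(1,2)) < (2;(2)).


The 20 primitive collections of Σ (r=8, n=2):

  • {5,6}:  v_{5} + v_{6} = 0  so sig = (2;())
  • {7,8}:  v_{7} + v_{8} = 0  so sig = (2;())
  • {1,7}:  v_{1} + v_{7} = v_{3}  so sig = (2;(1))
  • {2,5}:  v_{2} + v_{5} = v_{8}  so sig = (2;(1))
  • {2,7}:  v_{2} + v_{7} = v_{6}  so sig = (2;(1))
  • {3,7}:  v_{3} + v_{7} = v_{4}  so sig = (2;(1))
  • {3,8}:  v_{3} + v_{8} = v_{1}  so sig = (2;(1))
  • {4,6}:  v_{4} + v_{6} = v_{8}  so sig = (2;(1))
  • {4,7}:  v_{4} + v_{7} = v_{5}  so sig = (2;(1))
  • {4,8}:  v_{4} + v_{8} = v_{3}  so sig = (2;(1))
  • {5,8}:  v_{5} + v_{8} = v_{4}  so sig = (2;(1))
  • {6,8}:  v_{6} + v_{8} = v_{2}  so sig = (2;(1))
  • {1,5}:  v_{1} + v_{5} = v_{3} + v_{4}  so sig = (2;(1,1))
  • {1,4}:  v_{1} + v_{4} = 2·v_{3}  so sig = (2;(2))
  • {2,4}:  v_{2} + v_{4} = 2·v_{8}  so sig = (2;(2))
  • {3,5}:  v_{3} + v_{5} = 2·v_{4}  so sig = (2;(2))
  • {3,6}:  v_{3} + v_{6} = 2·v_{8}  so sig = (2;(2))
  • {1,6}:  v_{1} + v_{6} = 3·v_{8}  so sig = (2;(3))
  • {2,3}:  v_{2} + v_{3} = 3·v_{8}  so sig = (2;(3))
  • {1,2}:  v_{1} + v_{2} = 4·v_{8}  so sig = (2;(4))

Hence PRS(X_Σ) =
[(2;()), (2;()), (2;(1)), (2;(1)), (2;(1)), (2;(1)), (2;(1)), (2;(1)), (2;(1)), (2;(1)), (2;(1)), (2;(1)), (2;(1,1)), (2;(2)), (2;(2)), (2;(2)), (2;(2)), (2;(3)), (2;(3)), (2;(4))]


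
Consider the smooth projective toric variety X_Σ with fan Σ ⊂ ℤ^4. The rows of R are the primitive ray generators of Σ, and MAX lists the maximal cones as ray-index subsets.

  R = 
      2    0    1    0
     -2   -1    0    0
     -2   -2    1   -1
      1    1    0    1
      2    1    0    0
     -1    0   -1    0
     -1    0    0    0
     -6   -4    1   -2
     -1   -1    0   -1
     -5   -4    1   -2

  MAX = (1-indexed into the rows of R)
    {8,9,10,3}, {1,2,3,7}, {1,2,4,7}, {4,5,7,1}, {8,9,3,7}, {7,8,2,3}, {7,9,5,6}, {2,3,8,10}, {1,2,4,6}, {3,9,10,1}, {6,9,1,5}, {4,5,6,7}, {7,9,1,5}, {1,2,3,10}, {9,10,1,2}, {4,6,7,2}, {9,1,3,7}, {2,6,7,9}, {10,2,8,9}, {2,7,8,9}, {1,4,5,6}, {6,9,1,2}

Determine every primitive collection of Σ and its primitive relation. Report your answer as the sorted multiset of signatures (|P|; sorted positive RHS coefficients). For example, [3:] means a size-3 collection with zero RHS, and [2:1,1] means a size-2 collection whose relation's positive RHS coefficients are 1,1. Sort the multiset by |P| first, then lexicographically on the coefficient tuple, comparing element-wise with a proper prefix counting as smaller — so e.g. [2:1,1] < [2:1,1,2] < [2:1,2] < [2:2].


|primitive collections| = 16. Relations:

  P = {2,5}:  v_{2} + v_{5} = 0 — sig = [2:]
  P = {4,9}:  v_{4} + v_{9} = 0 — sig = [2:]
  P = {7,10}:  v_{7} + v_{10} = v_{8} — sig = [2:1]
  P = {3,6}:  v_{3} + v_{6} = v_{2} + v_{9} — sig = [2:1,1]
  P = {4,10}:  v_{4} + v_{10} = v_{2} + v_{3} — sig = [2:1,1]
  P = {5,10}:  v_{5} + v_{10} = v_{3} + v_{9} — sig = [2:1,1]
  P = {3,4}:  v_{3} + v_{4} = v_{1} + v_{2} + v_{7} — sig = [2:1,1,1]
  P = {3,5}:  v_{3} + v_{5} = v_{1} + v_{7} + v_{9} — sig = [2:1,1,1]
  P = {4,8}:  v_{4} + v_{8} = v_{2} + v_{3} + v_{7} — sig = [2:1,1,1]
  P = {5,8}:  v_{5} + v_{8} = v_{3} + v_{7} + v_{9} — sig = [2:1,1,1]
  P = {6,8}:  v_{6} + v_{8} = 2·v_{2} + v_{7} + 2·v_{9} — sig = [2:1,2,2]
  P = {1,8}:  v_{1} + v_{8} = 2·v_{3} — sig = [2:2]
  P = {6,10}:  v_{6} + v_{10} = 2·v_{2} + 2·v_{9} — sig = [2:2,2]
  P = {1,6,7}:  v_{1} + v_{6} + v_{7} = 0 — sig = [3:]
  P = {2,3,9}:  v_{2} + v_{3} + v_{9} = v_{10} — sig = [3:1]
  P = {1,2,7,9}:  v_{1} + v_{2} + v_{7} + v_{9} = v_{3} — sig = [4:1]

Hence PRS(X_Σ) =
    |P|=2: 13 collections, coeffs (), (), (1), (1,1), (1,1), (1,1), (1,1,1), (1,1,1), (1,1,1), (1,1,1), (1,2,2), (2), (2,2)
    |P|=3: 2 collections, coeffs (), (1)
    |P|=4: 1 collection, coeffs (1)


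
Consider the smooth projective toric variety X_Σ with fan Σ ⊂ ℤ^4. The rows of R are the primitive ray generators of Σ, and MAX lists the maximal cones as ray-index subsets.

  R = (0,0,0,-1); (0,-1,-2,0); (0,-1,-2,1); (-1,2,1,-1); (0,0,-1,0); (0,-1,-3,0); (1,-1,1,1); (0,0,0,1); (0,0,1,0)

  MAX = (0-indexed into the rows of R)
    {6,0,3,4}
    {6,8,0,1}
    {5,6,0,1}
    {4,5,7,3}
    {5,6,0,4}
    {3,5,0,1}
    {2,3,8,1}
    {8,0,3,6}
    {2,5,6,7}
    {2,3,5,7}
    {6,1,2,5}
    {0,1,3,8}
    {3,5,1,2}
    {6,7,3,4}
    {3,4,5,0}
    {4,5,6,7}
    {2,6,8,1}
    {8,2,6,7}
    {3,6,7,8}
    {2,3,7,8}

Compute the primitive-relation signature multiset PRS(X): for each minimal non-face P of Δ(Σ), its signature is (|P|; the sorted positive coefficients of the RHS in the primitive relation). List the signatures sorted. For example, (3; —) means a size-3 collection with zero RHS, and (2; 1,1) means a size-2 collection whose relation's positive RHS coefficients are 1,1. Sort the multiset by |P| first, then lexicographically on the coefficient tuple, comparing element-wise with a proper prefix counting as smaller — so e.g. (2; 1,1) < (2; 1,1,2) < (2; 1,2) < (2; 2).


Minimal non-faces — 10 found among 9 rays, 20 max cones:

  • {0,7}:  v_{0} + v_{7} = 0  ⇒ sig = (2; —)
  • {4,8}:  v_{4} + v_{8} = 0  ⇒ sig = (2; —)
  • {0,2}:  v_{0} + v_{2} = v_{1}  ⇒ sig = (2; 1)
  • {1,4}:  v_{1} + v_{4} = v_{5}  ⇒ sig = (2; 1)
  • {1,7}:  v_{1} + v_{7} = v_{2}  ⇒ sig = (2; 1)
  • {5,8}:  v_{5} + v_{8} = v_{1}  ⇒ sig = (2; 1)
  • {2,4}:  v_{2} + v_{4} = v_{5} + v_{7}  ⇒ sig = (2; 1,1)
  • {1,3,6}:  v_{1} + v_{3} + v_{6} = 0  ⇒ sig = (3; —)
  • {2,3,6}:  v_{2} + v_{3} + v_{6} = v_{7}  ⇒ sig = (3; 1)
  • {3,5,6}:  v_{3} + v_{5} + v_{6} = v_{4}  ⇒ sig = (3; 1)

Hence PRS(X_Σ) =
[(2; —), (2; —), (2; 1), (2; 1), (2; 1), (2; 1), (2; 1,1), (3; —), (3; 1), (3; 1)]


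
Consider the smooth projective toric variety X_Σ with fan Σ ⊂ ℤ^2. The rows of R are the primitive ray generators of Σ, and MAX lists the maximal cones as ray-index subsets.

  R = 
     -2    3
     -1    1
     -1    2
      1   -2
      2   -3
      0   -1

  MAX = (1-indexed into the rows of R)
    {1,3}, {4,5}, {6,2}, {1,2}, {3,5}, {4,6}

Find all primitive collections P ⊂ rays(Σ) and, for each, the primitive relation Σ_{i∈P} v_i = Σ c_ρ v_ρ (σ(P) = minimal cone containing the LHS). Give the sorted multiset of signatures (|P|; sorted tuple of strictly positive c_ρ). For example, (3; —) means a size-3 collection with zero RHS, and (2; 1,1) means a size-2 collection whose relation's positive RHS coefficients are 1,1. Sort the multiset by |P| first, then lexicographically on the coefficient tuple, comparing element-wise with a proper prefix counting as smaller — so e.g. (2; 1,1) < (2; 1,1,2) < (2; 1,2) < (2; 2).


9 collections generate NE(X_Σ); each relation:

  • {1,5}:  v_{1} + v_{5} = 0  ⟹  sig = (2; —)
  • {3,4}:  v_{3} + v_{4} = 0  ⟹  sig = (2; —)
  • {1,4}:  v_{1} + v_{4} = v_{2}  ⟹  sig = (2; 1)
  • {2,3}:  v_{2} + v_{3} = v_{1}  ⟹  sig = (2; 1)
  • {2,4}:  v_{2} + v_{4} = v_{6}  ⟹  sig = (2; 1)
  • {2,5}:  v_{2} + v_{5} = v_{4}  ⟹  sig = (2; 1)
  • {3,6}:  v_{3} + v_{6} = v_{2}  ⟹  sig = (2; 1)
  • {1,6}:  v_{1} + v_{6} = 2·v_{2}  ⟹  sig = (2; 2)
  • {5,6}:  v_{5} + v_{6} = 2·v_{4}  ⟹  sig = (2; 2)

so the primitive-relation signature multiset is
    (2; —)
    (2; —)
    (2; 1)
    (2; 1)
    (2; 1)
    (2; 1)
    (2; 1)
    (2; 2)
    (2; 2)


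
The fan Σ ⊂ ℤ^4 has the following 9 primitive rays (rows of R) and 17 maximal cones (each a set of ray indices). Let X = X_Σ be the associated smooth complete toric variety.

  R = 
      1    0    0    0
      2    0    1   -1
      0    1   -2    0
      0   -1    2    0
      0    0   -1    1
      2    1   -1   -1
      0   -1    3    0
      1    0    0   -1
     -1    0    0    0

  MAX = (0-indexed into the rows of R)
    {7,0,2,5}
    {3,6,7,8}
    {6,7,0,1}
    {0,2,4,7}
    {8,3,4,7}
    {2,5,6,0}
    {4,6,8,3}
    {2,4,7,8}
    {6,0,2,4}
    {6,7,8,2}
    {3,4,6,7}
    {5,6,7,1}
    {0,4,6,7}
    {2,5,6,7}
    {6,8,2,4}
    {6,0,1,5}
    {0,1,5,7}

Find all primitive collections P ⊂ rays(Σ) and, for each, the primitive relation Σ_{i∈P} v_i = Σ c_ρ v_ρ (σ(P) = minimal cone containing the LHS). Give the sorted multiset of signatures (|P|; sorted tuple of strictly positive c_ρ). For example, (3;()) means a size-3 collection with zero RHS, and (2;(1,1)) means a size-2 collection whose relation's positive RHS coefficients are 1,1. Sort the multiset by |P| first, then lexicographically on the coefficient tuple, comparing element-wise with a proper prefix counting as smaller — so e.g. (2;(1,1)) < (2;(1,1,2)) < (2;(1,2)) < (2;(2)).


14 minimal non-faces of Δ(Σ) (on 9 rays):

  • {0,8}:  v_{0} + v_{8} = 0  ⇒ sig = (2;())
  • {2,3}:  v_{2} + v_{3} = 0  ⇒ sig = (2;())
  • {1,2}:  v_{1} + v_{2} = v_{5}  ⇒ sig = (2;(1))
  • {3,5}:  v_{3} + v_{5} = v_{1}  ⇒ sig = (2;(1))
  • {0,3}:  v_{0} + v_{3} = v_{4} + v_{6} + v_{7}  ⇒ sig = (2;(1,1,1))
  • {1,3}:  v_{1} + v_{3} = v_{0} + v_{6} + v_{7}  ⇒ sig = (2;(1,1,1))
  • {1,8}:  v_{1} + v_{8} = v_{2} + v_{6} + v_{7}  ⇒ sig = (2;(1,1,1))
  • {5,8}:  v_{5} + v_{8} = 2·v_{2} + v_{6} + v_{7}  ⇒ sig = (2;(1,1,2))
  • {4,5}:  v_{4} + v_{5} = 2·v_{0} + v_{2}  ⇒ sig = (2;(1,2))
  • {1,4}:  v_{1} + v_{4} = 2·v_{0}  ⇒ sig = (2;(2))
  • {0,2,6,7}:  v_{0} + v_{2} + v_{6} + v_{7} = v_{1}  ⇒ sig = (4;(1))
  • {2,4,6,7}:  v_{2} + v_{4} + v_{6} + v_{7} = v_{0}  ⇒ sig = (4;(1))
  • {4,6,7,8}:  v_{4} + v_{6} + v_{7} + v_{8} = v_{3}  ⇒ sig = (4;(1))
  • {0,5,6,7}:  v_{0} + v_{5} + v_{6} + v_{7} = 2·v_{1}  ⇒ sig = (4;(2))

Hence PRS(X_Σ) =
    (2;())
    (2;())
    (2;(1))
    (2;(1))
    (2;(1,1,1))
    (2;(1,1,1))
    (2;(1,1,1))
    (2;(1,1,2))
    (2;(1,2))
    (2;(2))
    (4;(1))
    (4;(1))
    (4;(1))
    (4;(2))


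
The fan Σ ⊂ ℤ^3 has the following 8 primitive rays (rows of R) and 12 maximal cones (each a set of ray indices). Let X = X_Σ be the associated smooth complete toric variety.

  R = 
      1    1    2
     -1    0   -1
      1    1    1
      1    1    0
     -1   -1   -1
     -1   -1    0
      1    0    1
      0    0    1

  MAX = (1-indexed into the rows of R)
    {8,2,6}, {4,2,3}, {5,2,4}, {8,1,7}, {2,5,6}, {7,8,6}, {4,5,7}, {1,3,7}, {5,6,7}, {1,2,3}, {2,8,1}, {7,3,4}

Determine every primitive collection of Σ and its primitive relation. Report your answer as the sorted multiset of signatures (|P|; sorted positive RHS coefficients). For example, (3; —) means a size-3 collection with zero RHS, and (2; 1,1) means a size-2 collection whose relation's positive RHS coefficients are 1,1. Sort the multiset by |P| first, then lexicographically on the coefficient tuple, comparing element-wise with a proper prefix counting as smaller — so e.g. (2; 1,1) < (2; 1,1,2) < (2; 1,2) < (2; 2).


|primitive collections| = 10. Relations:

  P = {2,7}:  v_{2} + v_{7} = 0  →  sig = (2; —)
  P = {3,5}:  v_{3} + v_{5} = 0  →  sig = (2; —)
  P = {4,6}:  v_{4} + v_{6} = 0  →  sig = (2; —)
  P = {1,5}:  v_{1} + v_{5} = v_{8}  →  sig = (2; 1)
  P = {3,6}:  v_{3} + v_{6} = v_{8}  →  sig = (2; 1)
  P = {3,8}:  v_{3} + v_{8} = v_{1}  →  sig = (2; 1)
  P = {4,8}:  v_{4} + v_{8} = v_{3}  →  sig = (2; 1)
  P = {5,8}:  v_{5} + v_{8} = v_{6}  →  sig = (2; 1)
  P = {1,4}:  v_{1} + v_{4} = 2·v_{3}  →  sig = (2; 2)
  P = {1,6}:  v_{1} + v_{6} = 2·v_{8}  →  sig = (2; 2)

Signatures (|P|; sorted positive RHS coefficients), sorted:
    (2; —)
    (2; —)
    (2; —)
    (2; 1)
    (2; 1)
    (2; 1)
    (2; 1)
    (2; 1)
    (2; 2)
    (2; 2)


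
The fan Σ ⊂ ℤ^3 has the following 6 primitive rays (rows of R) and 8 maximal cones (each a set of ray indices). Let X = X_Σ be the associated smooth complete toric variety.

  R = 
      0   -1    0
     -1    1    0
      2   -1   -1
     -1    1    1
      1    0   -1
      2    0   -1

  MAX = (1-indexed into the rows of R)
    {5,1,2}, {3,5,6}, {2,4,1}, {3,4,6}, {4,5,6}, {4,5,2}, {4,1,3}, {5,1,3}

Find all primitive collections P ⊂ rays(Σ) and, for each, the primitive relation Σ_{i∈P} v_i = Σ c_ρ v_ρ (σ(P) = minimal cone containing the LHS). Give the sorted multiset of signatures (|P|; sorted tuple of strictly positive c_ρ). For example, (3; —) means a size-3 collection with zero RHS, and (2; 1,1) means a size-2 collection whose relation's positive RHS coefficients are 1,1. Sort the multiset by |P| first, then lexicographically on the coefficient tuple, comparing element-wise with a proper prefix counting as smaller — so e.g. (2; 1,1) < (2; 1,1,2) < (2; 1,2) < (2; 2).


Δ(Σ) — 6 vertices, 5 min non-faces:

  • {1,6}:  v_{1} + v_{6} = v_{3}  ⟹  sig = (2; 1)
  • {2,3}:  v_{2} + v_{3} = v_{5}  ⟹  sig = (2; 1)
  • {2,6}:  v_{2} + v_{6} = v_{4} + 2·v_{5}  ⟹  sig = (2; 1,2)
  • {1,4,5}:  v_{1} + v_{4} + v_{5} = 0  ⟹  sig = (3; —)
  • {3,4,5}:  v_{3} + v_{4} + v_{5} = v_{6}  ⟹  sig = (3; 1)

so the primitive-relation signature multiset is
[(2; 1), (2; 1), (2; 1,2), (3; —), (3; 1)]


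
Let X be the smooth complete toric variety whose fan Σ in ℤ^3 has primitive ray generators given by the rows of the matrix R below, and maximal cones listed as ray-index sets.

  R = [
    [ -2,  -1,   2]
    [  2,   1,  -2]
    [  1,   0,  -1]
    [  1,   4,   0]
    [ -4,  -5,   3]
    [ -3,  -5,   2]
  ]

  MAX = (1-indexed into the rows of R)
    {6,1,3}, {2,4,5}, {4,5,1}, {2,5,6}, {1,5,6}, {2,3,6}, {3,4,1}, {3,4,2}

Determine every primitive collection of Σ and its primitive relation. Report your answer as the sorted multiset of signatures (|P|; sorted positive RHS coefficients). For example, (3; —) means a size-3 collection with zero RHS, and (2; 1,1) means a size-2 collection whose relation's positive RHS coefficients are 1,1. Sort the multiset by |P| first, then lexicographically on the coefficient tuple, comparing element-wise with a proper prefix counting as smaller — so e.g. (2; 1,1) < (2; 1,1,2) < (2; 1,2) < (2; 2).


Δ(Σ) — 6 vertices, 3 min non-faces:

  {1,2}:  v_{1} + v_{2} = 0 ; sig = (2; —)
  {3,5}:  v_{3} + v_{5} = v_{6} ; sig = (2; 1)
  {4,6}:  v_{4} + v_{6} = v_{1} ; sig = (2; 1)

so the primitive-relation signature multiset is
{ (2; —),  (2; 1) ×2 }


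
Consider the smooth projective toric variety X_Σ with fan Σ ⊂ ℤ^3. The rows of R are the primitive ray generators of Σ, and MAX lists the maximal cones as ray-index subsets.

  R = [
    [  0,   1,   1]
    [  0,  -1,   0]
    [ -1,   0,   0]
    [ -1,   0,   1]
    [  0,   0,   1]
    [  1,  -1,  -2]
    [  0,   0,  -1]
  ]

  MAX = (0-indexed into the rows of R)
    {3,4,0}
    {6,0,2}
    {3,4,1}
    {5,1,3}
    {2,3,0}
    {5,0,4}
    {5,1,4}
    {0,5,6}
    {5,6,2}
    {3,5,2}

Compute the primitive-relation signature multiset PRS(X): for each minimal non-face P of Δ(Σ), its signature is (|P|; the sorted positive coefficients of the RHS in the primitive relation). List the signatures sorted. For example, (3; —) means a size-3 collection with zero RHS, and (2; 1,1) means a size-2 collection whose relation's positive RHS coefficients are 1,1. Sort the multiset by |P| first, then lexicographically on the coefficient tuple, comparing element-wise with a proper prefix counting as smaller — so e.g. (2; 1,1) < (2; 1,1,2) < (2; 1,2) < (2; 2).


9 collections generate NE(X_Σ); each relation:

  • {4,6}:  v_{4} + v_{6} = 0 — sig = (2; —)
  • {0,1}:  v_{0} + v_{1} = v_{4} — sig = (2; 1)
  • {2,4}:  v_{2} + v_{4} = v_{3} — sig = (2; 1)
  • {3,6}:  v_{3} + v_{6} = v_{2} — sig = (2; 1)
  • {1,6}:  v_{1} + v_{6} = v_{3} + v_{5} — sig = (2; 1,1)
  • {1,2}:  v_{1} + v_{2} = 2·v_{3} + v_{5} — sig = (2; 1,2)
  • {0,3,5}:  v_{0} + v_{3} + v_{5} = 0 — sig = (3; —)
  • {0,2,5}:  v_{0} + v_{2} + v_{5} = v_{6} — sig = (3; 1)
  • {3,4,5}:  v_{3} + v_{4} + v_{5} = v_{1} — sig = (3; 1)

Signatures (|P|; sorted positive RHS coefficients), sorted:
    (2; —)
    (2; 1)
    (2; 1)
    (2; 1)
    (2; 1,1)
    (2; 1,2)
    (3; —)
    (3; 1)
    (3; 1)


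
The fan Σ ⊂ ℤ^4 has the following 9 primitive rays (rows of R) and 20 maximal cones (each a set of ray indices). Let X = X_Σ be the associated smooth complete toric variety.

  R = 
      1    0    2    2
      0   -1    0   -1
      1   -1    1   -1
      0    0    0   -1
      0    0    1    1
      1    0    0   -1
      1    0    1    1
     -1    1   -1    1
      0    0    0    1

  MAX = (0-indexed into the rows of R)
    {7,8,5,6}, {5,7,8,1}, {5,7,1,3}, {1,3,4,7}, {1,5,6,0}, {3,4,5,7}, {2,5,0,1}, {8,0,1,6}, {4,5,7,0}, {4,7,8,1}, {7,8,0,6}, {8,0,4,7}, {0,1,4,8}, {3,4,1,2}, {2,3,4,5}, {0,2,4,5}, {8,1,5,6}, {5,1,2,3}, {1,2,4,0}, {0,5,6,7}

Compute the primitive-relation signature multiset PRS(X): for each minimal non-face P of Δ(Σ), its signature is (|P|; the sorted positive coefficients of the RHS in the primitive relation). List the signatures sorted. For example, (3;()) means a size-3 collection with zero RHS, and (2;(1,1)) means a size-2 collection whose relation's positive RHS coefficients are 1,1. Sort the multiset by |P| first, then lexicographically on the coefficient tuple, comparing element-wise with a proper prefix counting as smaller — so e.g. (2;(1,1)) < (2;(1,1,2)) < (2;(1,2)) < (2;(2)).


12 collections generate NE(X_Σ); each relation:

  P={2,7}:  v_{2} + v_{7} = 0 ; sig = (2;())
  P={3,8}:  v_{3} + v_{8} = 0 ; sig = (2;())
  P={4,6}:  v_{4} + v_{6} = v_{0} ; sig = (2;(1))
  P={2,8}:  v_{2} + v_{8} = v_{1} + v_{6} ; sig = (2;(1,1))
  P={3,6}:  v_{3} + v_{6} = v_{4} + v_{5} ; sig = (2;(1,1))
  P={2,6}:  v_{2} + v_{6} = v_{0} + v_{1} + v_{5} ; sig = (2;(1,1,1))
  P={0,3}:  v_{0} + v_{3} = 2·v_{4} + v_{5} ; sig = (2;(1,2))
  P={1,4,5}:  v_{1} + v_{4} + v_{5} = v_{2} ; sig = (3;(1))
  P={1,6,7}:  v_{1} + v_{6} + v_{7} = v_{8} ; sig = (3;(1))
  P={4,5,8}:  v_{4} + v_{5} + v_{8} = v_{6} ; sig = (3;(1))
  P={0,1,7}:  v_{0} + v_{1} + v_{7} = v_{4} + v_{8} ; sig = (3;(1,1))
  P={0,5,8}:  v_{0} + v_{5} + v_{8} = 2·v_{6} ; sig = (3;(2))

Hence PRS(X_Σ) =
    |P|=2: 7 collections, coeffs (), (), (1), (1,1), (1,1), (1,1,1), (1,2)
    |P|=3: 5 collections, coeffs (1), (1), (1), (1,1), (2)


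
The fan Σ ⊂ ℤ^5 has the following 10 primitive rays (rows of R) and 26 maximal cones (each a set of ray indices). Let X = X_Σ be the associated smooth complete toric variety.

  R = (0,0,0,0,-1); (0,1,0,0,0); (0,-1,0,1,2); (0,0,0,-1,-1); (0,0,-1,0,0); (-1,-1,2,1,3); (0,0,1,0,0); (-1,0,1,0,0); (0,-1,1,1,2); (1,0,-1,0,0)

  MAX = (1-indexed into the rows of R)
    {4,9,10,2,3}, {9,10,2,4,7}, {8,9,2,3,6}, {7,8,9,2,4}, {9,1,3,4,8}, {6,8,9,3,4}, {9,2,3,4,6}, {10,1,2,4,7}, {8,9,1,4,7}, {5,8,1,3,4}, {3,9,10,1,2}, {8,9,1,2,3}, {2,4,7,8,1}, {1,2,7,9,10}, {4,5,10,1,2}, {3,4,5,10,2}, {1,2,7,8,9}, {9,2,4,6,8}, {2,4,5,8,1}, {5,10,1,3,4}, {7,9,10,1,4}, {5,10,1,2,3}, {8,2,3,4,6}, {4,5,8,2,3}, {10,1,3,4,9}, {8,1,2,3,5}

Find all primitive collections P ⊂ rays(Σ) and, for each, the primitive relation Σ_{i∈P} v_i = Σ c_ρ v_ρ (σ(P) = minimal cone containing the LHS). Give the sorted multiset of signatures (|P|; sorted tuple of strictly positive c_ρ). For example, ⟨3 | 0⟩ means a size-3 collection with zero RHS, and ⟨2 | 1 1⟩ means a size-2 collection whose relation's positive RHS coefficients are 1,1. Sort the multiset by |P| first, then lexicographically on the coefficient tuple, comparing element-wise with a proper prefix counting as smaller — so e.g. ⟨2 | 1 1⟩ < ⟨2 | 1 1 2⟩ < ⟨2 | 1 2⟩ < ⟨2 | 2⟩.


Σ has 11 primitive collections:

  {5,7}:  v_{5} + v_{7} = 0 ; sig = ⟨2 | 0⟩
  {8,10}:  v_{8} + v_{10} = 0 ; sig = ⟨2 | 0⟩
  {3,7}:  v_{3} + v_{7} = v_{9} ; sig = ⟨2 | 1⟩
  {5,9}:  v_{5} + v_{9} = v_{3} ; sig = ⟨2 | 1⟩
  {1,6}:  v_{1} + v_{6} = v_{8} + v_{9} ; sig = ⟨2 | 1 1⟩
  {6,10}:  v_{6} + v_{10} = v_{2} + v_{3} + v_{4} + v_{9} ; sig = ⟨2 | 1 1 1 1⟩
  {5,6}:  v_{5} + v_{6} = v_{2} + 2·v_{3} + v_{4} + v_{8} ; sig = ⟨2 | 1 1 1 2⟩
  {6,7}:  v_{6} + v_{7} = v_{2} + v_{4} + v_{8} + 2·v_{9} ; sig = ⟨2 | 1 1 1 2⟩
  {1,2,3,4}:  v_{1} + v_{2} + v_{3} + v_{4} = 0 ; sig = ⟨4 | 0⟩
  {1,2,4,9}:  v_{1} + v_{2} + v_{4} + v_{9} = v_{7} ; sig = ⟨4 | 1⟩
  {2,3,4,8,9}:  v_{2} + v_{3} + v_{4} + v_{8} + v_{9} = v_{6} ; sig = ⟨5 | 1⟩

so the primitive-relation signature multiset is
{ ⟨2 | 0⟩ ×2,  ⟨2 | 1⟩ ×2,  ⟨2 | 1 1⟩,  ⟨2 | 1 1 1 1⟩,  ⟨2 | 1 1 1 2⟩ ×2,  ⟨4 | 0⟩,  ⟨4 | 1⟩,  ⟨5 | 1⟩ }


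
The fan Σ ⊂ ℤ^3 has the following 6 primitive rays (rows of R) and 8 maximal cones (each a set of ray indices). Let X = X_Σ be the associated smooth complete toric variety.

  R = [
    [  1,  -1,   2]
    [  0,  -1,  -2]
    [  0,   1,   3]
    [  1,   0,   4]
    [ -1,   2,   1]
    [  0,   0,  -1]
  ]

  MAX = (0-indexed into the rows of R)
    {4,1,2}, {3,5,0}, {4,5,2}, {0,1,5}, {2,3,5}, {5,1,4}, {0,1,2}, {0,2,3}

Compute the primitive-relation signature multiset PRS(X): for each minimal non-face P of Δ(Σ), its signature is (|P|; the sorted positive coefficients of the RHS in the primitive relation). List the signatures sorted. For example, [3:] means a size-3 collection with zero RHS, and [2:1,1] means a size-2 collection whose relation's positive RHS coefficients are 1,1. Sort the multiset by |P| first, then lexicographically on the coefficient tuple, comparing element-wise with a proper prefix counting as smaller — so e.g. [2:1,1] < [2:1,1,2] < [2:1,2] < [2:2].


The 5 primitive collections of Σ (r=6, n=3):

  • {0,4}:  v_{0} + v_{4} = v_{2}  ⇒ sig = [2:1]
  • {1,3}:  v_{1} + v_{3} = v_{0}  ⇒ sig = [2:1]
  • {3,4}:  v_{3} + v_{4} = 2·v_{2} + v_{5}  ⇒ sig = [2:1,2]
  • {1,2,5}:  v_{1} + v_{2} + v_{5} = 0  ⇒ sig = [3:]
  • {0,2,5}:  v_{0} + v_{2} + v_{5} = v_{3}  ⇒ sig = [3:1]

Signatures (|P|; sorted positive RHS coefficients), sorted:
{ [2:1] ×2,  [2:1,2],  [3:],  [3:1] }


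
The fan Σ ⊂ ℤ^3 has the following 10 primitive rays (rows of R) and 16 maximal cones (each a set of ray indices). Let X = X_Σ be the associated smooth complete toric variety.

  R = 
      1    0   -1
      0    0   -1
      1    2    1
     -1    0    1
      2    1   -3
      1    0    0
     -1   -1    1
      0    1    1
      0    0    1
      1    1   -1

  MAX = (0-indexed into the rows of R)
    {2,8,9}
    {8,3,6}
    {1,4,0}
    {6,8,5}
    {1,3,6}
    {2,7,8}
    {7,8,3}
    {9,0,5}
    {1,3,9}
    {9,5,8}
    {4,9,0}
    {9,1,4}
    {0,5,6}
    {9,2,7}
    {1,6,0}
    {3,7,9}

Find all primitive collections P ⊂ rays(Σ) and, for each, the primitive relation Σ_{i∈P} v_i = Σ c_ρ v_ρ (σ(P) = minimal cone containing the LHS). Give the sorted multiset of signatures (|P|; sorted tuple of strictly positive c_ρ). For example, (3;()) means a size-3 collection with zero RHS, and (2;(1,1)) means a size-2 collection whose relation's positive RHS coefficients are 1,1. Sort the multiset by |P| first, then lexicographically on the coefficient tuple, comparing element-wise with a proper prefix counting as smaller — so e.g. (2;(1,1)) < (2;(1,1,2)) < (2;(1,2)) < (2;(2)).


24 collections generate NE(X_Σ); each relation:

  P = {0,3}:  v_{0} + v_{3} = 0 ; sig = (2;())
  P = {1,8}:  v_{1} + v_{8} = 0 ; sig = (2;())
  P = {6,9}:  v_{6} + v_{9} = 0 ; sig = (2;())
  P = {0,8}:  v_{0} + v_{8} = v_{5} ; sig = (2;(1))
  P = {1,5}:  v_{1} + v_{5} = v_{0} ; sig = (2;(1))
  P = {3,5}:  v_{3} + v_{5} = v_{8} ; sig = (2;(1))
  P = {0,7}:  v_{0} + v_{7} = v_{8} + v_{9} ; sig = (2;(1,1))
  P = {1,2}:  v_{1} + v_{2} = v_{7} + v_{9} ; sig = (2;(1,1))
  P = {1,7}:  v_{1} + v_{7} = v_{3} + v_{9} ; sig = (2;(1,1))
  P = {2,6}:  v_{2} + v_{6} = v_{7} + v_{8} ; sig = (2;(1,1))
  P = {3,4}:  v_{3} + v_{4} = v_{1} + v_{9} ; sig = (2;(1,1))
  P = {4,6}:  v_{4} + v_{6} = v_{0} + v_{1} ; sig = (2;(1,1))
  P = {4,8}:  v_{4} + v_{8} = v_{0} + v_{9} ; sig = (2;(1,1))
  P = {6,7}:  v_{6} + v_{7} = v_{3} + v_{8} ; sig = (2;(1,1))
  P = {4,5}:  v_{4} + v_{5} = 2·v_{0} + v_{9} ; sig = (2;(1,2))
  P = {5,7}:  v_{5} + v_{7} = 2·v_{8} + v_{9} ; sig = (2;(1,2))
  P = {2,4}:  v_{2} + v_{4} = v_{8} + 3·v_{9} ; sig = (2;(1,3))
  P = {2,3}:  v_{2} + v_{3} = 2·v_{7} ; sig = (2;(2))
  P = {4,7}:  v_{4} + v_{7} = 2·v_{9} ; sig = (2;(2))
  P = {0,2}:  v_{0} + v_{2} = 2·v_{8} + 2·v_{9} ; sig = (2;(2,2))
  P = {2,5}:  v_{2} + v_{5} = 3·v_{8} + 2·v_{9} ; sig = (2;(2,3))
  P = {0,1,9}:  v_{0} + v_{1} + v_{9} = v_{4} ; sig = (3;(1))
  P = {3,8,9}:  v_{3} + v_{8} + v_{9} = v_{7} ; sig = (3;(1))
  P = {7,8,9}:  v_{7} + v_{8} + v_{9} = v_{2} ; sig = (3;(1))

Sorted signature multiset PRS(X):
    (2;())
    (2;())
    (2;())
    (2;(1))
    (2;(1))
    (2;(1))
    (2;(1,1))
    (2;(1,1))
    (2;(1,1))
    (2;(1,1))
    (2;(1,1))
    (2;(1,1))
    (2;(1,1))
    (2;(1,1))
    (2;(1,2))
    (2;(1,2))
    (2;(1,3))
    (2;(2))
    (2;(2))
    (2;(2,2))
    (2;(2,3))
    (3;(1))
    (3;(1))
    (3;(1))


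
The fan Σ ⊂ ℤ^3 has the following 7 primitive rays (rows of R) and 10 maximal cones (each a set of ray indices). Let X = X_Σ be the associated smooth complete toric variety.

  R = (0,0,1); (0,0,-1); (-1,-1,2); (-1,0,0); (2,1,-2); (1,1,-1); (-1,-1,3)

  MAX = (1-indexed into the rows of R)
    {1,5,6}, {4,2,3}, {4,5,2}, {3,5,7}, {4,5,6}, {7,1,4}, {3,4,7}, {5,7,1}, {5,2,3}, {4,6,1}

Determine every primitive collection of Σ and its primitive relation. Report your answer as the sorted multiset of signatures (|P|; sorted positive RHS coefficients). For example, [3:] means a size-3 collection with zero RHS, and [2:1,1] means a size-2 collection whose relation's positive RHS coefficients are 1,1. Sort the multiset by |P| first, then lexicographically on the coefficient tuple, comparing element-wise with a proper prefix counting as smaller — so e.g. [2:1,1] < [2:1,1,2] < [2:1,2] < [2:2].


Minimal non-faces — 9 found among 7 rays, 10 max cones:

  P={1,2}:  v_{1} + v_{2} = 0 ; sig = [2:]
  P={1,3}:  v_{1} + v_{3} = v_{7} ; sig = [2:1]
  P={2,7}:  v_{2} + v_{7} = v_{3} ; sig = [2:1]
  P={3,6}:  v_{3} + v_{6} = v_{1} ; sig = [2:1]
  P={2,6}:  v_{2} + v_{6} = v_{4} + v_{5} ; sig = [2:1,1]
  P={6,7}:  v_{6} + v_{7} = 2·v_{1} ; sig = [2:2]
  P={3,4,5}:  v_{3} + v_{4} + v_{5} = 0 ; sig = [3:]
  P={1,4,5}:  v_{1} + v_{4} + v_{5} = v_{6} ; sig = [3:1]
  P={4,5,7}:  v_{4} + v_{5} + v_{7} = v_{1} ; sig = [3:1]

so the primitive-relation signature multiset is
    |P|=2: 6 collections, coeffs (), (1), (1), (1), (1,1), (2)
    |P|=3: 3 collections, coeffs (), (1), (1)


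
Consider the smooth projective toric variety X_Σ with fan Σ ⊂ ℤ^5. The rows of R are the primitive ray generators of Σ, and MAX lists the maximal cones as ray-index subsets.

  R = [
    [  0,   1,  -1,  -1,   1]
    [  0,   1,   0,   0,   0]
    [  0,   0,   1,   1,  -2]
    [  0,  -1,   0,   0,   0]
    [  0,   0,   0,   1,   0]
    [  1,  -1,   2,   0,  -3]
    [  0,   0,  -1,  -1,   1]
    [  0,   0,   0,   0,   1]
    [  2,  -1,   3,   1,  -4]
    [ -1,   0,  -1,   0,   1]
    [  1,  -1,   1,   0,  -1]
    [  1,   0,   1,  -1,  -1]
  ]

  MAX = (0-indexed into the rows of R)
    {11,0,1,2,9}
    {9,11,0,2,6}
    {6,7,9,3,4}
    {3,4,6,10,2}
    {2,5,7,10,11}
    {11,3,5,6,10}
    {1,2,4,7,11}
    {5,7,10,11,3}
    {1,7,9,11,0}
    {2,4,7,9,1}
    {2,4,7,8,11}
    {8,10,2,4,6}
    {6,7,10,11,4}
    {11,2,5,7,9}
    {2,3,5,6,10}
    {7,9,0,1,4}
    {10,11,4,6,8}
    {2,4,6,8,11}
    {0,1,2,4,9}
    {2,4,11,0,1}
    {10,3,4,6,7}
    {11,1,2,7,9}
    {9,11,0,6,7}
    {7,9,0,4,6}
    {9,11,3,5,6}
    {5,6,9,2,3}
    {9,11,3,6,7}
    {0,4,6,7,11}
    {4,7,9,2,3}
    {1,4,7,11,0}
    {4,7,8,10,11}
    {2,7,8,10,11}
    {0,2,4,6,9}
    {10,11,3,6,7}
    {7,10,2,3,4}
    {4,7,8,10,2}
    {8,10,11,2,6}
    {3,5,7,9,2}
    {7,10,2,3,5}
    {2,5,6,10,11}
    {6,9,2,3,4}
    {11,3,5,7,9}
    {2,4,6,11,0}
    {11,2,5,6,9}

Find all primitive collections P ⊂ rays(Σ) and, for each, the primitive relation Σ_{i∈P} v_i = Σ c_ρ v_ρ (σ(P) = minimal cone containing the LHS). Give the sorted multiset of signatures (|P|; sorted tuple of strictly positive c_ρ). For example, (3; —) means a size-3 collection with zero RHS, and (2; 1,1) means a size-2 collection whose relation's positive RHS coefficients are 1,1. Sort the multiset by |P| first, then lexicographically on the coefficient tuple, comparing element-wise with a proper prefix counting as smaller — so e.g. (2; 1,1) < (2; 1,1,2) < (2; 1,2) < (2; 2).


Minimal non-faces — 22 found among 12 rays, 44 max cones:

  P={1,3}:  v_{1} + v_{3} = 0  →  sig = (2; —)
  P={0,3}:  v_{0} + v_{3} = v_{6}  →  sig = (2; 1)
  P={1,6}:  v_{1} + v_{6} = v_{0}  →  sig = (2; 1)
  P={9,10}:  v_{9} + v_{10} = v_{3}  →  sig = (2; 1)
  P={1,5}:  v_{1} + v_{5} = v_{2} + v_{11}  →  sig = (2; 1,1)
  P={1,10}:  v_{1} + v_{10} = v_{4} + v_{11}  →  sig = (2; 1,1)
  P={4,5}:  v_{4} + v_{5} = v_{2} + v_{10}  →  sig = (2; 1,1)
  P={8,9}:  v_{8} + v_{9} = v_{2} + v_{10}  →  sig = (2; 1,1)
  P={0,5}:  v_{0} + v_{5} = v_{2} + v_{6} + v_{11}  →  sig = (2; 1,1,1)
  P={0,10}:  v_{0} + v_{10} = v_{4} + v_{6} + v_{11}  →  sig = (2; 1,1,1)
  P={0,8}:  v_{0} + v_{8} = v_{2} + 2·v_{4} + v_{6} + 2·v_{11}  →  sig = (2; 1,1,2,2)
  P={3,8}:  v_{3} + v_{8} = v_{2} + 2·v_{10}  →  sig = (2; 1,2)
  P={1,8}:  v_{1} + v_{8} = v_{2} + 2·v_{4} + 2·v_{11}  →  sig = (2; 1,2,2)
  P={5,8}:  v_{5} + v_{8} = 2·v_{2} + 2·v_{10} + v_{11}  →  sig = (2; 1,2,2)
  P={2,6,7}:  v_{2} + v_{6} + v_{7} = 0  →  sig = (3; —)
  P={4,9,11}:  v_{4} + v_{9} + v_{11} = 0  →  sig = (3; —)
  P={0,2,7}:  v_{0} + v_{2} + v_{7} = v_{1}  →  sig = (3; 1)
  P={2,3,11}:  v_{2} + v_{3} + v_{11} = v_{5}  →  sig = (3; 1)
  P={3,4,11}:  v_{3} + v_{4} + v_{11} = v_{10}  →  sig = (3; 1)
  P={5,6,7}:  v_{5} + v_{6} + v_{7} = v_{3} + v_{11}  →  sig = (3; 1,1)
  P={6,7,8}:  v_{6} + v_{7} + v_{8} = v_{4} + v_{10} + v_{11}  →  sig = (3; 1,1,1)
  P={2,4,10,11}:  v_{2} + v_{4} + v_{10} + v_{11} = v_{8}  →  sig = (4; 1)

Sorted signature multiset PRS(X):
[(2; —), (2; 1), (2; 1), (2; 1), (2; 1,1), (2; 1,1), (2; 1,1), (2; 1,1), (2; 1,1,1), (2; 1,1,1), (2; 1,1,2,2), (2; 1,2), (2; 1,2,2), (2; 1,2,2), (3; —), (3; —), (3; 1), (3; 1), (3; 1), (3; 1,1), (3; 1,1,1), (4; 1)]


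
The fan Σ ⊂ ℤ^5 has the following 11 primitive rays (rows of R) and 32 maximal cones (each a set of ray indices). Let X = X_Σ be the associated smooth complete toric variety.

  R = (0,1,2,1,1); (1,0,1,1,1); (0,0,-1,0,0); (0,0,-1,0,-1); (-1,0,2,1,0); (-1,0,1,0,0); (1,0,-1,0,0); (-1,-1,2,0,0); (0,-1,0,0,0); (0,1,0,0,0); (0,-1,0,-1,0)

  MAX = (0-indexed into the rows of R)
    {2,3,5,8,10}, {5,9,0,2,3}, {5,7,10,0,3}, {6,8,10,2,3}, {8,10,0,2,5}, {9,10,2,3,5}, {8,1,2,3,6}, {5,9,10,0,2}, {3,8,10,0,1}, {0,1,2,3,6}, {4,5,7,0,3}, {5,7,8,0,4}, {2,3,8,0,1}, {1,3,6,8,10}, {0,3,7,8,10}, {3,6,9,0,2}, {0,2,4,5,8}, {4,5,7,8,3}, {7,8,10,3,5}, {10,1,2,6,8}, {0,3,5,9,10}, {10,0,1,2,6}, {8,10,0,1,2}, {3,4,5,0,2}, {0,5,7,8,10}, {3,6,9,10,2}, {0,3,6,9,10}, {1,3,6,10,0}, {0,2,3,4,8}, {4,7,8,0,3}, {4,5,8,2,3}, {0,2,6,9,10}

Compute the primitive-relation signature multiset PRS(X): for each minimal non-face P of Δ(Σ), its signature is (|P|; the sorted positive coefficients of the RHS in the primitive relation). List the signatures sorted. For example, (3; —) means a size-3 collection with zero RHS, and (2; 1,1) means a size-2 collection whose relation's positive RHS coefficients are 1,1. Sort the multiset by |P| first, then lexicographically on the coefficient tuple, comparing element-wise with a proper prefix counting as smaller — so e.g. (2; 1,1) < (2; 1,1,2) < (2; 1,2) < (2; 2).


16 collections generate NE(X_Σ); each relation:

  • {5,6}:  v_{5} + v_{6} = 0  →  sig = (2; —)
  • {8,9}:  v_{8} + v_{9} = 0  →  sig = (2; —)
  • {4,10}:  v_{4} + v_{10} = v_{7}  →  sig = (2; 1)
  • {1,5}:  v_{1} + v_{5} = v_{0} + v_{8}  →  sig = (2; 1,1)
  • {1,9}:  v_{1} + v_{9} = v_{0} + v_{6}  →  sig = (2; 1,1)
  • {2,7}:  v_{2} + v_{7} = v_{5} + v_{8}  →  sig = (2; 1,1)
  • {4,6}:  v_{4} + v_{6} = v_{0} + v_{3} + v_{8}  →  sig = (2; 1,1,1)
  • {4,9}:  v_{4} + v_{9} = v_{0} + v_{3} + v_{5}  →  sig = (2; 1,1,1)
  • {6,7}:  v_{6} + v_{7} = v_{0} + v_{3} + v_{8} + v_{10}  →  sig = (2; 1,1,1,1)
  • {7,9}:  v_{7} + v_{9} = v_{0} + v_{3} + v_{5} + v_{10}  →  sig = (2; 1,1,1,1)
  • {1,7}:  v_{1} + v_{7} = 2·v_{0} + v_{3} + 2·v_{8} + v_{10}  →  sig = (2; 1,1,2,2)
  • {1,4}:  v_{1} + v_{4} = 2·v_{0} + v_{3} + 2·v_{8}  →  sig = (2; 1,2,2)
  • {0,6,8}:  v_{0} + v_{6} + v_{8} = v_{1}  →  sig = (3; 1)
  • {0,2,3,10}:  v_{0} + v_{2} + v_{3} + v_{10} = 0  →  sig = (4; —)
  • {0,3,5,8}:  v_{0} + v_{3} + v_{5} + v_{8} = v_{4}  →  sig = (4; 1)
  • {1,2,3,10}:  v_{1} + v_{2} + v_{3} + v_{10} = v_{6} + v_{8}  →  sig = (4; 1,1)

Hence PRS(X_Σ) =
[(2; —), (2; —), (2; 1), (2; 1,1), (2; 1,1), (2; 1,1), (2; 1,1,1), (2; 1,1,1), (2; 1,1,1,1), (2; 1,1,1,1), (2; 1,1,2,2), (2; 1,2,2), (3; 1), (4; —), (4; 1), (4; 1,1)]


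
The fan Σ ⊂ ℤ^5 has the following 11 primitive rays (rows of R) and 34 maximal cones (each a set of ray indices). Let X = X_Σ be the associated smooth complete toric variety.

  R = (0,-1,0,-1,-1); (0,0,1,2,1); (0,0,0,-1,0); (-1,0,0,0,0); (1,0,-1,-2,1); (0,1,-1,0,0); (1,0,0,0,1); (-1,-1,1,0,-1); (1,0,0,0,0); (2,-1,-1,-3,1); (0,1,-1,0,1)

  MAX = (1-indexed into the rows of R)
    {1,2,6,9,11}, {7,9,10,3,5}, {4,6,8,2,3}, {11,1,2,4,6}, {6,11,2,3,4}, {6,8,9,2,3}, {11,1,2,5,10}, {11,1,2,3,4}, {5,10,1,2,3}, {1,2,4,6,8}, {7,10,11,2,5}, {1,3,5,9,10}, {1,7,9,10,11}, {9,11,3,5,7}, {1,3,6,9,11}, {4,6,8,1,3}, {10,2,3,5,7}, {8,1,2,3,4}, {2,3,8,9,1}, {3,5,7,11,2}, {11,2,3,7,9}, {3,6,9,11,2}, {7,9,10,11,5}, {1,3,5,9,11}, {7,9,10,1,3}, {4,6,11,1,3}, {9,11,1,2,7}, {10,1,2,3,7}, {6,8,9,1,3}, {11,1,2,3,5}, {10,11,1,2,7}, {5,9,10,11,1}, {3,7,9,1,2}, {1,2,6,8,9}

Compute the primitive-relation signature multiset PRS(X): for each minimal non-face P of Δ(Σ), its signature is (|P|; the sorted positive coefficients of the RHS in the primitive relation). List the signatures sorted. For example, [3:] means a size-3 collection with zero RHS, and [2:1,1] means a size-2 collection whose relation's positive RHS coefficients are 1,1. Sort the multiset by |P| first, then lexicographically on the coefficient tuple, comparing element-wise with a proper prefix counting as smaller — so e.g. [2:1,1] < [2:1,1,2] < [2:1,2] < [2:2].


18 minimal non-faces of Δ(Σ) (on 11 rays):

  {4,9}:  v_{4} + v_{9} = 0  →  sig = [2:]
  {8,11}:  v_{8} + v_{11} = v_{4}  →  sig = [2:1]
  {6,7}:  v_{6} + v_{7} = v_{9} + v_{11}  →  sig = [2:1,1]
  {7,8}:  v_{7} + v_{8} = v_{1} + v_{2} + v_{3}  →  sig = [2:1,1,1]
  {4,7}:  v_{4} + v_{7} = v_{1} + v_{2} + v_{3} + v_{11}  →  sig = [2:1,1,1,1]
  {6,10}:  v_{6} + v_{10} = v_{1} + v_{5} + v_{9} + v_{11}  →  sig = [2:1,1,1,1]
  {4,10}:  v_{4} + v_{10} = 2·v_{1} + v_{2} + v_{3} + v_{5} + v_{11}  →  sig = [2:1,1,1,1,2]
  {5,6}:  v_{5} + v_{6} = v_{1} + v_{3} + v_{9} + 2·v_{11}  →  sig = [2:1,1,1,2]
  {8,10}:  v_{8} + v_{10} = 2·v_{1} + v_{2} + v_{3} + v_{5}  →  sig = [2:1,1,1,2]
  {5,8}:  v_{5} + v_{8} = 2·v_{1} + v_{2} + 2·v_{3} + v_{11}  →  sig = [2:1,1,2,2]
  {4,5}:  v_{4} + v_{5} = 2·v_{1} + v_{2} + 2·v_{3} + 2·v_{11}  →  sig = [2:1,2,2,2]
  {1,5,7}:  v_{1} + v_{5} + v_{7} = v_{10}  →  sig = [3:1]
  {2,9,10}:  v_{2} + v_{9} + v_{10} = v_{1} + 3·v_{7}  →  sig = [3:1,3]
  {2,5,9}:  v_{2} + v_{5} + v_{9} = 2·v_{7}  →  sig = [3:2]
  {3,10,11}:  v_{3} + v_{10} + v_{11} = 2·v_{5}  →  sig = [3:2]
  {1,2,3,6}:  v_{1} + v_{2} + v_{3} + v_{6} = 0  →  sig = [4:]
  {1,3,7,11}:  v_{1} + v_{3} + v_{7} + v_{11} = v_{5}  →  sig = [4:1]
  {1,2,3,9,11}:  v_{1} + v_{2} + v_{3} + v_{9} + v_{11} = v_{7}  →  sig = [5:1]

Hence PRS(X_Σ) =
{ [2:],  [2:1],  [2:1,1],  [2:1,1,1],  [2:1,1,1,1] ×2,  [2:1,1,1,1,2],  [2:1,1,1,2] ×2,  [2:1,1,2,2],  [2:1,2,2,2],  [3:1],  [3:1,3],  [3:2] ×2,  [4:],  [4:1],  [5:1] }
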